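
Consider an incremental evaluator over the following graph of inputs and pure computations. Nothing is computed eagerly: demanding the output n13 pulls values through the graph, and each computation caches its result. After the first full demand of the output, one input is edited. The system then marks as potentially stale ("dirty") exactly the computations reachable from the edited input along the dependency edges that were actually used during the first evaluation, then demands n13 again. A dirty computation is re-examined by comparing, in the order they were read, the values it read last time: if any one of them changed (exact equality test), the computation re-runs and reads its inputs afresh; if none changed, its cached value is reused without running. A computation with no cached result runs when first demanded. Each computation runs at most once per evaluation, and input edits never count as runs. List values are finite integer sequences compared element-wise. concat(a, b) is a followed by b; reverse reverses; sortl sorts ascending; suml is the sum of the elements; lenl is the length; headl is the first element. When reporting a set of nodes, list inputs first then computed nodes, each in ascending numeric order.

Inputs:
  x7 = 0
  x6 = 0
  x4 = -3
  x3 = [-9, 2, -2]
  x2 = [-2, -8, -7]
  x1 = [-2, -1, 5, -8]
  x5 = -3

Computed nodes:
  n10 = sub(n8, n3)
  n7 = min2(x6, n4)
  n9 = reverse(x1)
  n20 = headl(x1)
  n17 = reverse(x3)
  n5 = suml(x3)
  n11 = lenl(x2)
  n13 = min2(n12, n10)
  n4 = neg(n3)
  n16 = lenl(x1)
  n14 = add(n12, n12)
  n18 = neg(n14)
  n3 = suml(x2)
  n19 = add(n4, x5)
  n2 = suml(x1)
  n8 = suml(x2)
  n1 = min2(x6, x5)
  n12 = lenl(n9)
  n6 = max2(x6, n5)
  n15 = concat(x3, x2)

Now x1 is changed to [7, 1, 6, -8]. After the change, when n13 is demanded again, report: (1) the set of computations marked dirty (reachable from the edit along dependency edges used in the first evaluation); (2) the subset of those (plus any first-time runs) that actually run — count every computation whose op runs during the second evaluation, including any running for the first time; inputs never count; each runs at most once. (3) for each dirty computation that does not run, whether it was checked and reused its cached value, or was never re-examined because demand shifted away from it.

Dirty set: n9, n12, n13.
Run set: n9, n12 (2 run).
Re-examined without running (cache reused): n13.
The important point: n12 recomputes to an identical value, and the output ends up unchanged.

Initial pass — values computed on the first demand:
  n3 = suml([-2, -8, -7]) = -17
  n8 = suml([-2, -8, -7]) = -17
  n9 = reverse([-2, -1, 5, -8]) = [-8, 5, -1, -2]
  n10 = sub(-17, -17) = 0
  n12 = lenl([-8, 5, -1, -2]) = 4
  n13 = min2(4, 0) = 0

Second demand — change propagation:
  n9: re-runs because x1 [-2, -1, 5, -8]->[7, 1, 6, -8]; new result [-8, 6, 1, 7].
  n12: re-runs because n9 [-8, 5, -1, -2]->[-8, 6, 1, 7]; new result 4 (unchanged).
  n13: re-examined; everything it read last time is the same (n12 unchanged, n10 unchanged) — cache 0 kept, no run.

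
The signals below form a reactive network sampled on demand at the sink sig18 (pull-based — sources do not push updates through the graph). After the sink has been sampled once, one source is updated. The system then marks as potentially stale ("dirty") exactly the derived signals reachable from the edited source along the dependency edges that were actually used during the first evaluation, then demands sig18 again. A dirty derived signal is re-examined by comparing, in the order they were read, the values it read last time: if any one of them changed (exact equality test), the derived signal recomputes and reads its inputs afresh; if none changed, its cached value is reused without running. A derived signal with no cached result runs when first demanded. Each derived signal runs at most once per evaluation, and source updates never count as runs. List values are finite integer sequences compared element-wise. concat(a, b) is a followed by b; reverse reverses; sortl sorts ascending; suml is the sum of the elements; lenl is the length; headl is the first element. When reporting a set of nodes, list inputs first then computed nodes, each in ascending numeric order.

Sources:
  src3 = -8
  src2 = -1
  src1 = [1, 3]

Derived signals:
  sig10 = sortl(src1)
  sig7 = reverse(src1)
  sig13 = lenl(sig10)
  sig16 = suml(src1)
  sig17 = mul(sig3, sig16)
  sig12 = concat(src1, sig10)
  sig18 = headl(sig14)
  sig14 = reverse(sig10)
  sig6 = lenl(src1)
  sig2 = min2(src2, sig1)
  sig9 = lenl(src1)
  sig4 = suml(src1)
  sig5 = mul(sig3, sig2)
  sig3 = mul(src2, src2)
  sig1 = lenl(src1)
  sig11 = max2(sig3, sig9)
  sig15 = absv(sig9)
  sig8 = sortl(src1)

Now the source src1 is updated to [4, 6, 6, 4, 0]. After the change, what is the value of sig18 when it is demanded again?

sig18 now evaluates to 6.

Initial pass — values computed on the first demand:
  sig10 = sortl([1, 3]) = [1, 3]
  sig14 = reverse([1, 3]) = [3, 1]
  sig18 = headl([3, 1]) = 3

Second demand — change propagation:
  sig10: re-runs because src1 [1, 3]->[4, 6, 6, 4, 0]; new result [0, 4, 4, 6, 6].
  sig14: re-runs because sig10 [1, 3]->[0, 4, 4, 6, 6]; new result [6, 6, 4, 4, 0].
  sig18: re-runs because sig14 [3, 1]->[6, 6, 4, 4, 0]; new result 6.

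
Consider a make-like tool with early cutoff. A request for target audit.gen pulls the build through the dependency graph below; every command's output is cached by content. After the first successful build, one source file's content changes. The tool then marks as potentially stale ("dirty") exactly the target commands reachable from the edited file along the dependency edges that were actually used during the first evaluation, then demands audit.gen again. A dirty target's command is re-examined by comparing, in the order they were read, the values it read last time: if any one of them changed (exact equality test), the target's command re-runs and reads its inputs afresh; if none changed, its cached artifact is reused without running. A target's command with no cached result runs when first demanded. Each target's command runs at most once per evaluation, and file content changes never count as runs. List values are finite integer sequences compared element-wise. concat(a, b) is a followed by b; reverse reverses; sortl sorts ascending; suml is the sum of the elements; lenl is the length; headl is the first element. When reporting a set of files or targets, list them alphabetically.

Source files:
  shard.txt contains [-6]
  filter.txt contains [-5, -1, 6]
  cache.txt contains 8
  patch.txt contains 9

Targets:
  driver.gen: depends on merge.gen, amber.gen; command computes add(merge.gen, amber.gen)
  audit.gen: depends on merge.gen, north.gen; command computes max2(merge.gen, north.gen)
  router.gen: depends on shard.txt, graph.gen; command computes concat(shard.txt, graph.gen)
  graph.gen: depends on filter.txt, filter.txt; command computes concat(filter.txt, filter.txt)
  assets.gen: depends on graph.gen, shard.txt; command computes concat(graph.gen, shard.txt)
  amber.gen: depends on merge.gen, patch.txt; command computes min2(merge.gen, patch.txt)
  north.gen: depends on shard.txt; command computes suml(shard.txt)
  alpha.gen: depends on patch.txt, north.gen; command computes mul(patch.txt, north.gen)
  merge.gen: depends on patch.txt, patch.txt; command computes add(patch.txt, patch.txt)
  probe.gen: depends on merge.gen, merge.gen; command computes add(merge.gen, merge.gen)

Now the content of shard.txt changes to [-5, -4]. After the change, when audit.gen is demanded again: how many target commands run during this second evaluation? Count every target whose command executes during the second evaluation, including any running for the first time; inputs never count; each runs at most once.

First demand of the output computes:
  merge.gen = add(9, 9) = 18
  north.gen = suml([-6]) = -6
  audit.gen = max2(18, -6) = 18

After the edit, cleaning proceeds:
  north.gen: a read changed (shard.txt [-6]->[-5, -4]) — executes, giving -9.
  audit.gen: a read changed (north.gen -6->-9) — executes, giving 18 — identical to its old value.

2 target commands run: audit.gen, north.gen.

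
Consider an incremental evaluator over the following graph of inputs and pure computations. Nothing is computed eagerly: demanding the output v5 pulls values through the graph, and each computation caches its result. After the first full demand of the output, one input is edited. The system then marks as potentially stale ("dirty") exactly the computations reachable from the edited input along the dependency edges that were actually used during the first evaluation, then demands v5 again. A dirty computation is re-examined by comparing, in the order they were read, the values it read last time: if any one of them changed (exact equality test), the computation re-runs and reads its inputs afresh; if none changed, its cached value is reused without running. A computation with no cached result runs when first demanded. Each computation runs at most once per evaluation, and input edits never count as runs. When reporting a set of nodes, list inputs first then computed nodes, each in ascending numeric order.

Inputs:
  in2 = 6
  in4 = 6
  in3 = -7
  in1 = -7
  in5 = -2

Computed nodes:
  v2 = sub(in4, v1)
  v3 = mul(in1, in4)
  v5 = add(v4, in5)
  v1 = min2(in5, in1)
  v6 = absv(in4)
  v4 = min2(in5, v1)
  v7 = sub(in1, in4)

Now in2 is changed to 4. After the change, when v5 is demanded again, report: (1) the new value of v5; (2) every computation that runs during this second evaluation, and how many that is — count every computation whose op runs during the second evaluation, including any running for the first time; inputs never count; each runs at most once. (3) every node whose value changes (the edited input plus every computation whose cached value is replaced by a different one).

v5 now evaluates to -9.
Run set: none (0 run).
Changed values: in2.
The important point: nothing the output needs ever reads in2, so the edit is invisible to it.

Initial pass — values computed on the first demand:
  v1 = min2(-2, -7) = -7
  v4 = min2(-2, -7) = -7
  v5 = add(-7, -2) = -9

Second demand — change propagation:
  no demanded computation ever read in2, so the edit dirties nothing and nothing runs.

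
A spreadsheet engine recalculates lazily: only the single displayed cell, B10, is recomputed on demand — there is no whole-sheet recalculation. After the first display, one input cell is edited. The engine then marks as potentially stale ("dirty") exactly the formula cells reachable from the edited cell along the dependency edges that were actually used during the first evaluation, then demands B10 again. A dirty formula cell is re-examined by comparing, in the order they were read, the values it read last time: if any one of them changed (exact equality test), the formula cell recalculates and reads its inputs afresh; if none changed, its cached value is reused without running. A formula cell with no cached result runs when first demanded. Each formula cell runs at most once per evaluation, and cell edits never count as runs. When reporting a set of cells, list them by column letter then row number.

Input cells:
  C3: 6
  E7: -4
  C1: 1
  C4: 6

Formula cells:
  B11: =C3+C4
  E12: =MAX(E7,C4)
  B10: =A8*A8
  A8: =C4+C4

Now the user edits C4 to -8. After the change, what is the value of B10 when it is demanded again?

First evaluation (everything demanded from the output):
  A8 = 6 + 6 = 12
  B10 = 12 * 12 = 144

Propagation after the edit:
  A8: runs — C4 6->-8; C4 6->-8; result -16.
  B10: runs — A8 12->-16; A8 12->-16; result 256.

New value of B10: 256.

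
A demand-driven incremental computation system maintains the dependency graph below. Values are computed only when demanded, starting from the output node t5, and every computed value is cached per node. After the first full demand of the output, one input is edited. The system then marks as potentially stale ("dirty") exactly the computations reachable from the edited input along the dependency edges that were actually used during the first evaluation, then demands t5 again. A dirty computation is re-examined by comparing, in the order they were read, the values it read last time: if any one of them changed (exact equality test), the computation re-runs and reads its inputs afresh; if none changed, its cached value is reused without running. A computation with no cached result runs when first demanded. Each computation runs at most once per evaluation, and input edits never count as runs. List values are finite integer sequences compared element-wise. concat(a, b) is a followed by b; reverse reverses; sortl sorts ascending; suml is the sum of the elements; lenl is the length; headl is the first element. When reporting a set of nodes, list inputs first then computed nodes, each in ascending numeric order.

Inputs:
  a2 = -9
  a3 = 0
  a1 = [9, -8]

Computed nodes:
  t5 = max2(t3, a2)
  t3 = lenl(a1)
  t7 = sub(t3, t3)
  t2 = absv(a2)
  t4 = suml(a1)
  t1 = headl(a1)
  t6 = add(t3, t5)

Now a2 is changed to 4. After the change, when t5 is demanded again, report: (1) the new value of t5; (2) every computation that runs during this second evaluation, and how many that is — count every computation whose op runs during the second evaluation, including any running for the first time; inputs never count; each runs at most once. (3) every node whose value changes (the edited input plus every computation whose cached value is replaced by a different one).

New value of t5: 4.
Computations that run: t5 — 1 in total.
Values that change: a2, t5.

First evaluation (everything demanded from the output):
  t3 = lenl([9, -8]) = 2
  t5 = max2(2, -9) = 2

Propagation after the edit:
  t5: runs — a2 -9->4; result 4.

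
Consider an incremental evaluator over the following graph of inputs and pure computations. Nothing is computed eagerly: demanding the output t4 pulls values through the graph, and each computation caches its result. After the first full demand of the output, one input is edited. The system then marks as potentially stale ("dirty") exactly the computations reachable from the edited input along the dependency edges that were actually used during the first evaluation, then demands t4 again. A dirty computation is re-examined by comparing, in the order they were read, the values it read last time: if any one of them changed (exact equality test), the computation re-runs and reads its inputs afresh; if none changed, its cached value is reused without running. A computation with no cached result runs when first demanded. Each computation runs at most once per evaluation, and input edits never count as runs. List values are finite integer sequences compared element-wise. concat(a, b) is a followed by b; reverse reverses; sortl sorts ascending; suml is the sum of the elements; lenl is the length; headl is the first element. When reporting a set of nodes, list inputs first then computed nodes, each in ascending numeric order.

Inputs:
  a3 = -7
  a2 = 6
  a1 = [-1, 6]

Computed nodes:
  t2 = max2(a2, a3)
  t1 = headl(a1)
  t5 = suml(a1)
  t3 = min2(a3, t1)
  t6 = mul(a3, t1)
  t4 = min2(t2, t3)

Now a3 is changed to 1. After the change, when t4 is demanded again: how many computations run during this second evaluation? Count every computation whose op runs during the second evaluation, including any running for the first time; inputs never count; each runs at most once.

Run set: t2, t3, t4 (3 run).

Initial pass — values computed on the first demand:
  t1 = headl([-1, 6]) = -1
  t2 = max2(6, -7) = 6
  t3 = min2(-7, -1) = -7
  t4 = min2(6, -7) = -7

Second demand — change propagation:
  t2: re-runs because a3 -7->1; new result 6 (unchanged).
  t3: re-runs because a3 -7->1; new result -1.
  t4: re-runs because t3 -7->-1; new result -1.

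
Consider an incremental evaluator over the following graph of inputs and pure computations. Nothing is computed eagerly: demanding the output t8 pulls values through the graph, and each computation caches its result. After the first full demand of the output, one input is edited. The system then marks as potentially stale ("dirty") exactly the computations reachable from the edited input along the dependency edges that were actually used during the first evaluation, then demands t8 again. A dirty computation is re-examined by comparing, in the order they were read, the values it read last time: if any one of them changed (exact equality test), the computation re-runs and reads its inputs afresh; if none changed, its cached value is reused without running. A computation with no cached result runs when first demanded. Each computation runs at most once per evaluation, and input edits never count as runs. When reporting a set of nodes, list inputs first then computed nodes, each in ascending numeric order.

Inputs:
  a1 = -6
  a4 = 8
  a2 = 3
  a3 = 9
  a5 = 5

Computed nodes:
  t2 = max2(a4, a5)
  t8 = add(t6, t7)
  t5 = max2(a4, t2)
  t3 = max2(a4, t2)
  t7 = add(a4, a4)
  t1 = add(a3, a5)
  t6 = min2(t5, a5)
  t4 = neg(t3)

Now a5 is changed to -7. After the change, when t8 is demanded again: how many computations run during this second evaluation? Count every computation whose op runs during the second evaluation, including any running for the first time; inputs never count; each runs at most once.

Run set: t2, t6, t8 (3 run).
The important point: at t5 every value read last time is unchanged, so the dirty flag clears without a run.

Initial pass — values computed on the first demand:
  t2 = max2(8, 5) = 8
  t5 = max2(8, 8) = 8
  t6 = min2(8, 5) = 5
  t7 = add(8, 8) = 16
  t8 = add(5, 16) = 21

Second demand — change propagation:
  t2: re-runs because a5 5->-7; new result 8 (unchanged).
  t5: re-examined; everything it read last time is the same (a4 unchanged, t2 unchanged) — cache 8 kept, no run.
  t6: re-runs because a5 5->-7; new result -7.
  t8: re-runs because t6 5->-7; new result 9.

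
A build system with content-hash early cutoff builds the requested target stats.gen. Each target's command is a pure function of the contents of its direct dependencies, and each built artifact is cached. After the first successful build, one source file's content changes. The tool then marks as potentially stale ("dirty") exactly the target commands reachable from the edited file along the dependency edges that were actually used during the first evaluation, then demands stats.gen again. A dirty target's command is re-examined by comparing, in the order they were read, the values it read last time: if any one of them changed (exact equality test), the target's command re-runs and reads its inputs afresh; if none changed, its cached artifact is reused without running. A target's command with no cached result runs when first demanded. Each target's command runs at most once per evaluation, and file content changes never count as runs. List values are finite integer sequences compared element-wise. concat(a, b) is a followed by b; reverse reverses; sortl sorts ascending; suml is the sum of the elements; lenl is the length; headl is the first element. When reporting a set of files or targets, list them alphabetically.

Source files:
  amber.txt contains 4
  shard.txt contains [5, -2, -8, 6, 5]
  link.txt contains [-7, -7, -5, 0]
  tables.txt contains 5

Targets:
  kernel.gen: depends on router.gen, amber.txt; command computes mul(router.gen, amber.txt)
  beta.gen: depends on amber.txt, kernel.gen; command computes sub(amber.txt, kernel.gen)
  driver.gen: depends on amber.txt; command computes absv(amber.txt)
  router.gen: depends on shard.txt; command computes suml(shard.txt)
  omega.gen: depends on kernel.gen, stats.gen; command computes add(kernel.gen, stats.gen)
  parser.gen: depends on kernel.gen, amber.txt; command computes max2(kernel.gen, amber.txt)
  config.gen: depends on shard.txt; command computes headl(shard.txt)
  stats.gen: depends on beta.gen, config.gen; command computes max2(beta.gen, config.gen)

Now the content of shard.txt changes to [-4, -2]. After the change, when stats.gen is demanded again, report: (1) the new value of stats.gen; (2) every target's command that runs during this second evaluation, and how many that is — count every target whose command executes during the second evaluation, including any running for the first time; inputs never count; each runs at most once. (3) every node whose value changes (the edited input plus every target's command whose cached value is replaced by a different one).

New value of stats.gen: 28.
Target commands that run: beta.gen, config.gen, kernel.gen, router.gen, stats.gen — 5 in total.
Values that change: beta.gen, config.gen, kernel.gen, router.gen, shard.txt, stats.gen.

First evaluation (everything demanded from the output):
  config.gen = headl([5, -2, -8, 6, 5]) = 5
  router.gen = suml([5, -2, -8, 6, 5]) = 6
  kernel.gen = mul(6, 4) = 24
  beta.gen = sub(4, 24) = -20
  stats.gen = max2(-20, 5) = 5

Propagation after the edit:
  config.gen: runs — shard.txt [5, -2, -8, 6, 5]->[-4, -2]; result -4.
  router.gen: runs — shard.txt [5, -2, -8, 6, 5]->[-4, -2]; result -6.
  kernel.gen: runs — router.gen 6->-6; result -24.
  beta.gen: runs — kernel.gen 24->-24; result 28.
  stats.gen: runs — beta.gen -20->28; config.gen 5->-4; result 28.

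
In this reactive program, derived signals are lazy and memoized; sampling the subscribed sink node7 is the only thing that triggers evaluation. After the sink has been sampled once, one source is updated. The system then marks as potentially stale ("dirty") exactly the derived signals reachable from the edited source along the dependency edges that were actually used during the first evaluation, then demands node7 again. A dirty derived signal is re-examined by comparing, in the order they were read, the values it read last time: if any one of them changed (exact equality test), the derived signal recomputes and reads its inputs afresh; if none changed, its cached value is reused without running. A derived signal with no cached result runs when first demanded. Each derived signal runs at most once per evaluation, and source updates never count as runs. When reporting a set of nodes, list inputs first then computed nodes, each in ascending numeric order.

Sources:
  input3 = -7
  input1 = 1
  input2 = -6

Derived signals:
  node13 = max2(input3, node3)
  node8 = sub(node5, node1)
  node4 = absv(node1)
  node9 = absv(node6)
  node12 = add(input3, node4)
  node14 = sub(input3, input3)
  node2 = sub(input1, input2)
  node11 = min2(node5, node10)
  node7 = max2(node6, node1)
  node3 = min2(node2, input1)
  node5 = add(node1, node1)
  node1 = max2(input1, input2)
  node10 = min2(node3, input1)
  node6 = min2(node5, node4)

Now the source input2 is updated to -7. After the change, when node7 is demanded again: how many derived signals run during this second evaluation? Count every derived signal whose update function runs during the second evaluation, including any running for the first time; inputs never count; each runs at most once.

First demand of the output computes:
  node1 = max2(1, -6) = 1
  node4 = absv(1) = 1
  node5 = add(1, 1) = 2
  node6 = min2(2, 1) = 1
  node7 = max2(1, 1) = 1

After the edit, cleaning proceeds:
  node1: a read changed (input2 -6->-7) — executes, giving 1 — identical to its old value.
  node4: dirty, but its reads are unchanged (node1 unchanged); cached 1 stands.
  node5: dirty, but its reads are unchanged (node1 unchanged, node1 unchanged); cached 2 stands.
  node6: dirty, but its reads are unchanged (node5 unchanged, node4 unchanged); cached 1 stands.
  node7: dirty, but its reads are unchanged (node6 unchanged, node1 unchanged); cached 1 stands.

Note the absorption at node1: it re-runs yet its value is the same, leaving the output's value untouched.

1 derived signals run: node1.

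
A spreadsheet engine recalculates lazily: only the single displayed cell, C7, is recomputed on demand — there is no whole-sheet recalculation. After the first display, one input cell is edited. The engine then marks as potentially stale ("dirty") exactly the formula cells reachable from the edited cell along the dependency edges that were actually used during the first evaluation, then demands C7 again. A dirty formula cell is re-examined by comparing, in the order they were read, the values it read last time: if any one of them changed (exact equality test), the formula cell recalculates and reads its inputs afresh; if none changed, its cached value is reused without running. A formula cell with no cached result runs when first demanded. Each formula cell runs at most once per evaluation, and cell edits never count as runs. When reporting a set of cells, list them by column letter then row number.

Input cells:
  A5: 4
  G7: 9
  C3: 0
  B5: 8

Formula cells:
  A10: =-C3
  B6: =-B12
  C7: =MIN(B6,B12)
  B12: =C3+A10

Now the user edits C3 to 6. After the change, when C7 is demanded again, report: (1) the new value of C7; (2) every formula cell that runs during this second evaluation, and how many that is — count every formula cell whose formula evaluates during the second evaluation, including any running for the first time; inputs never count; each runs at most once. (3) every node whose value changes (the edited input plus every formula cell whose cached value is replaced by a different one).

New value of C7: 0.
Formula cells that run: A10, B12 — 2 in total.
Values that change: A10, C3.
Key observation: the change is absorbed at B12 — it re-runs but produces the same value, and the output's value is unchanged.

First evaluation (everything demanded from the output):
  A10 = -(0) = 0
  B12 = 0 + 0 = 0
  B6 = -(0) = 0
  C7 = MIN(0, 0) = 0

Propagation after the edit:
  A10: runs — C3 0->6; result -6.
  B12: runs — C3 0->6; A10 0->-6; result 0 (same value as before).
  B6: checked — values it read are unchanged (B12 unchanged); reused cached 0 without running.
  C7: checked — values it read are unchanged (B6 unchanged, B12 unchanged); reused cached 0 without running.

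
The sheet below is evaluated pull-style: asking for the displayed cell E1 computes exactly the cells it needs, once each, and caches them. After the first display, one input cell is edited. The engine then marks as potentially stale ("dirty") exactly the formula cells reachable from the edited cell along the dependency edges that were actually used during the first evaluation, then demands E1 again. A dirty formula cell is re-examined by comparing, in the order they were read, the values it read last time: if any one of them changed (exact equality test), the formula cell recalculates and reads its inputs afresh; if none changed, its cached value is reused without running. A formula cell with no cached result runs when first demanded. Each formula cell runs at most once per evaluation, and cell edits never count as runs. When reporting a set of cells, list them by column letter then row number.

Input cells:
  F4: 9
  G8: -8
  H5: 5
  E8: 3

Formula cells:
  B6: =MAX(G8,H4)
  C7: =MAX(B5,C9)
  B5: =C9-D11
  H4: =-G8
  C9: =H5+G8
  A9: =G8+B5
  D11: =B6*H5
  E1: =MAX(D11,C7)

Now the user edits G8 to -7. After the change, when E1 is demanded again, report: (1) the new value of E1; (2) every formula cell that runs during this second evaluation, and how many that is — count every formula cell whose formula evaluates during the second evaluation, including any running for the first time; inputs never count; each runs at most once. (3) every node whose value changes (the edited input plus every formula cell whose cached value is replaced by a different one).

Demanding E1 again yields 35.
7 formula cells run: B5, B6, C7, C9, D11, E1, H4.
The nodes whose values change: B5, B6, C7, C9, D11, E1, G8, H4.

First demand of the output computes:
  C9 = 5 + -8 = -3
  H4 = -(-8) = 8
  B6 = MAX(-8, 8) = 8
  D11 = 8 * 5 = 40
  B5 = -3 - 40 = -43
  C7 = MAX(-43, -3) = -3
  E1 = MAX(40, -3) = 40

After the edit, cleaning proceeds:
  C9: a read changed (G8 -8->-7) — executes, giving -2.
  H4: a read changed (G8 -8->-7) — executes, giving 7.
  B6: a read changed (G8 -8->-7; H4 8->7) — executes, giving 7.
  D11: a read changed (B6 8->7) — executes, giving 35.
  B5: a read changed (C9 -3->-2; D11 40->35) — executes, giving -37.
  C7: a read changed (B5 -43->-37; C9 -3->-2) — executes, giving -2.
  E1: a read changed (D11 40->35; C7 -3->-2) — executes, giving 35.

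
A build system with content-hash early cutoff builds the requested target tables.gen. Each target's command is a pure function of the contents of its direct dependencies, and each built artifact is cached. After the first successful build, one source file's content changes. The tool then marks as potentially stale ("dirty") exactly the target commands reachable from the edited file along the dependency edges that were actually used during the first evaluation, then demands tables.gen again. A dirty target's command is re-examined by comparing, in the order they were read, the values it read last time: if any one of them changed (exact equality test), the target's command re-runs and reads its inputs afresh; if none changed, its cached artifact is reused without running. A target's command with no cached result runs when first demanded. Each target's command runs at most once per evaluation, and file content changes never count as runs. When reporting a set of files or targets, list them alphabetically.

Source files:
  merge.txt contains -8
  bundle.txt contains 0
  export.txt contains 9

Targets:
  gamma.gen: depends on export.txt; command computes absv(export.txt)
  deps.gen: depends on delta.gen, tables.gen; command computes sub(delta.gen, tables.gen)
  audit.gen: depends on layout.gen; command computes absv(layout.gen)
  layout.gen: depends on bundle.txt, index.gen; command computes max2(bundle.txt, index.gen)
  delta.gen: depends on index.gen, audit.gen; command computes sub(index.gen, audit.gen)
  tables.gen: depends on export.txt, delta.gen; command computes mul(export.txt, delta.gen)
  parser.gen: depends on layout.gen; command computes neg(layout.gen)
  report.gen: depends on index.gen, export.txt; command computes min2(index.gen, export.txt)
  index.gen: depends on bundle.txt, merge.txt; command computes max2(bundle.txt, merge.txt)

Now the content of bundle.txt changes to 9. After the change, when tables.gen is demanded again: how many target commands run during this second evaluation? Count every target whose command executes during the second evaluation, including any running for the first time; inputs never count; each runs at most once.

First evaluation (everything demanded from the output):
  index.gen = max2(0, -8) = 0
  layout.gen = max2(0, 0) = 0
  audit.gen = absv(0) = 0
  delta.gen = sub(0, 0) = 0
  tables.gen = mul(9, 0) = 0

Propagation after the edit:
  index.gen: runs — bundle.txt 0->9; result 9.
  layout.gen: runs — bundle.txt 0->9; index.gen 0->9; result 9.
  audit.gen: runs — layout.gen 0->9; result 9.
  delta.gen: runs — index.gen 0->9; audit.gen 0->9; result 0 (same value as before).
  tables.gen: checked — values it read are unchanged (export.txt unchanged, delta.gen unchanged); reused cached 0 without running.

Key observation: the change is absorbed at delta.gen — it re-runs but produces the same value, and the output's value is unchanged.

Target commands that run: audit.gen, delta.gen, index.gen, layout.gen — 4 in total.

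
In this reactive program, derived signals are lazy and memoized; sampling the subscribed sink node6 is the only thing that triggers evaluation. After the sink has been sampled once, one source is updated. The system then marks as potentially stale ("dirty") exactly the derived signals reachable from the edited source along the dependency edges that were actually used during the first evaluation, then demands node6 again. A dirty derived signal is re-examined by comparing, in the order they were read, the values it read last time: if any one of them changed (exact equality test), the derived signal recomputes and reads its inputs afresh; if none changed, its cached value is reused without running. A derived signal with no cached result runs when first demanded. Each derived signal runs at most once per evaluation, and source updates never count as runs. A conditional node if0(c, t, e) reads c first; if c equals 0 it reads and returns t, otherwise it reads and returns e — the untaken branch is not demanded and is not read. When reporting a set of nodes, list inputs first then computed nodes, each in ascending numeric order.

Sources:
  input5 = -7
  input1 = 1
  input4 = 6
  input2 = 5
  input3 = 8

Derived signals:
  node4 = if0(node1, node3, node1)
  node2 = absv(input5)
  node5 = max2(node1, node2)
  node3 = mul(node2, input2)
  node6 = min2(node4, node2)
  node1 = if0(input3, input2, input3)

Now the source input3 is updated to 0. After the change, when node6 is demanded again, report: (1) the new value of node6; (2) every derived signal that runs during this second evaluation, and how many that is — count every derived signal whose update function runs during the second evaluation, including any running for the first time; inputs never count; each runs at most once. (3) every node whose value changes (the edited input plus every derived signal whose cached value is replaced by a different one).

Demanding node6 again yields 5.
3 derived signals run: node1, node4, node6.
The nodes whose values change: input3, node1, node4, node6.

First demand of the output computes:
  node1 = if0(input3=8 -> else branch input3) = 8
  node2 = absv(-7) = 7
  node4 = if0(node1=8 -> else branch node1) = 8
  node6 = min2(8, 7) = 7

After the edit, cleaning proceeds:
  node1: a read changed (input3 8->0; input3 8->0) — executes, giving 5.
  node4: a read changed (node1 8->5; node1 8->5) — executes, giving 5.
  node6: a read changed (node4 8->5) — executes, giving 5.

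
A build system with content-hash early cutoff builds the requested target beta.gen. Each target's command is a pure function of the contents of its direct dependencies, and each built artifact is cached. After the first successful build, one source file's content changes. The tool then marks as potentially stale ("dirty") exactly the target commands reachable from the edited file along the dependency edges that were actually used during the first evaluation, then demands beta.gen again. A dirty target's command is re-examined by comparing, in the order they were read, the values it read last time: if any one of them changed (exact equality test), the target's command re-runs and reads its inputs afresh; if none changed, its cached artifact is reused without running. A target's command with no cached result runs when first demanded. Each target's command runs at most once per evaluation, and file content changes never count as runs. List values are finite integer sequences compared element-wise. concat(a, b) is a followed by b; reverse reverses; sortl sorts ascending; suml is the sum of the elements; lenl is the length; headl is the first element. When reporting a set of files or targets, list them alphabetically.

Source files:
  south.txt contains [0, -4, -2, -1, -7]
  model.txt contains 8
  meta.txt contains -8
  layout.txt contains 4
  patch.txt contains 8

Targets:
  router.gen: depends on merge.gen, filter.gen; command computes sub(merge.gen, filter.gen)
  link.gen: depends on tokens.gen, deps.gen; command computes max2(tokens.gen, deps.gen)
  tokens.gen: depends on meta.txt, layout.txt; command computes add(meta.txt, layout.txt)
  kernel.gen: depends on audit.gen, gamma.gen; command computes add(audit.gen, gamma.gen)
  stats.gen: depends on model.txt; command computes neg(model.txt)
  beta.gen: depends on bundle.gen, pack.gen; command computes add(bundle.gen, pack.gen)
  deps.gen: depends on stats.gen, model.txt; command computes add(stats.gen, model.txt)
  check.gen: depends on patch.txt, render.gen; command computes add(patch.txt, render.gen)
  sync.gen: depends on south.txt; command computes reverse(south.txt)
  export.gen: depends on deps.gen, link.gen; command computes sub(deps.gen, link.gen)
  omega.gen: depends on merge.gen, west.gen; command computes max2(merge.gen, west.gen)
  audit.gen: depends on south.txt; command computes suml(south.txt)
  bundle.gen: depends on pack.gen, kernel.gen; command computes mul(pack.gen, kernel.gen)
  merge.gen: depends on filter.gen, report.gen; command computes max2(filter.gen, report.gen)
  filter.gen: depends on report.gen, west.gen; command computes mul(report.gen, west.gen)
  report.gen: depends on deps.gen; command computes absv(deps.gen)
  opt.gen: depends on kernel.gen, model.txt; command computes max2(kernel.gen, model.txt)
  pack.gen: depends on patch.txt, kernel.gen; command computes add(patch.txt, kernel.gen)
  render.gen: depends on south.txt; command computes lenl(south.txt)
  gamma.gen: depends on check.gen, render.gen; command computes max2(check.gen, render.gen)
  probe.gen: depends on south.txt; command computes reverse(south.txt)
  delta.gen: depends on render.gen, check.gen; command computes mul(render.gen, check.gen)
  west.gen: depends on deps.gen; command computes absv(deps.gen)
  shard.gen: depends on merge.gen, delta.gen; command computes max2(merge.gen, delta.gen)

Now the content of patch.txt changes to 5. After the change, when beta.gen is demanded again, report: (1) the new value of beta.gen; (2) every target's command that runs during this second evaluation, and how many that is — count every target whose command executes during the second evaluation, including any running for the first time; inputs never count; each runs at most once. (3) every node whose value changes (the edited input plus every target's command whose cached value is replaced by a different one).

New value of beta.gen: -3.
Target commands that run: beta.gen, bundle.gen, check.gen, gamma.gen, kernel.gen, pack.gen — 6 in total.
Values that change: beta.gen, bundle.gen, check.gen, gamma.gen, kernel.gen, pack.gen, patch.txt.

First evaluation (everything demanded from the output):
  audit.gen = suml([0, -4, -2, -1, -7]) = -14
  render.gen = lenl([0, -4, -2, -1, -7]) = 5
  check.gen = add(8, 5) = 13
  gamma.gen = max2(13, 5) = 13
  kernel.gen = add(-14, 13) = -1
  pack.gen = add(8, -1) = 7
  bundle.gen = mul(7, -1) = -7
  beta.gen = add(-7, 7) = 0

Propagation after the edit:
  check.gen: runs — patch.txt 8->5; result 10.
  gamma.gen: runs — check.gen 13->10; result 10.
  kernel.gen: runs — gamma.gen 13->10; result -4.
  pack.gen: runs — patch.txt 8->5; kernel.gen -1->-4; result 1.
  bundle.gen: runs — pack.gen 7->1; kernel.gen -1->-4; result -4.
  beta.gen: runs — bundle.gen -7->-4; pack.gen 7->1; result -3.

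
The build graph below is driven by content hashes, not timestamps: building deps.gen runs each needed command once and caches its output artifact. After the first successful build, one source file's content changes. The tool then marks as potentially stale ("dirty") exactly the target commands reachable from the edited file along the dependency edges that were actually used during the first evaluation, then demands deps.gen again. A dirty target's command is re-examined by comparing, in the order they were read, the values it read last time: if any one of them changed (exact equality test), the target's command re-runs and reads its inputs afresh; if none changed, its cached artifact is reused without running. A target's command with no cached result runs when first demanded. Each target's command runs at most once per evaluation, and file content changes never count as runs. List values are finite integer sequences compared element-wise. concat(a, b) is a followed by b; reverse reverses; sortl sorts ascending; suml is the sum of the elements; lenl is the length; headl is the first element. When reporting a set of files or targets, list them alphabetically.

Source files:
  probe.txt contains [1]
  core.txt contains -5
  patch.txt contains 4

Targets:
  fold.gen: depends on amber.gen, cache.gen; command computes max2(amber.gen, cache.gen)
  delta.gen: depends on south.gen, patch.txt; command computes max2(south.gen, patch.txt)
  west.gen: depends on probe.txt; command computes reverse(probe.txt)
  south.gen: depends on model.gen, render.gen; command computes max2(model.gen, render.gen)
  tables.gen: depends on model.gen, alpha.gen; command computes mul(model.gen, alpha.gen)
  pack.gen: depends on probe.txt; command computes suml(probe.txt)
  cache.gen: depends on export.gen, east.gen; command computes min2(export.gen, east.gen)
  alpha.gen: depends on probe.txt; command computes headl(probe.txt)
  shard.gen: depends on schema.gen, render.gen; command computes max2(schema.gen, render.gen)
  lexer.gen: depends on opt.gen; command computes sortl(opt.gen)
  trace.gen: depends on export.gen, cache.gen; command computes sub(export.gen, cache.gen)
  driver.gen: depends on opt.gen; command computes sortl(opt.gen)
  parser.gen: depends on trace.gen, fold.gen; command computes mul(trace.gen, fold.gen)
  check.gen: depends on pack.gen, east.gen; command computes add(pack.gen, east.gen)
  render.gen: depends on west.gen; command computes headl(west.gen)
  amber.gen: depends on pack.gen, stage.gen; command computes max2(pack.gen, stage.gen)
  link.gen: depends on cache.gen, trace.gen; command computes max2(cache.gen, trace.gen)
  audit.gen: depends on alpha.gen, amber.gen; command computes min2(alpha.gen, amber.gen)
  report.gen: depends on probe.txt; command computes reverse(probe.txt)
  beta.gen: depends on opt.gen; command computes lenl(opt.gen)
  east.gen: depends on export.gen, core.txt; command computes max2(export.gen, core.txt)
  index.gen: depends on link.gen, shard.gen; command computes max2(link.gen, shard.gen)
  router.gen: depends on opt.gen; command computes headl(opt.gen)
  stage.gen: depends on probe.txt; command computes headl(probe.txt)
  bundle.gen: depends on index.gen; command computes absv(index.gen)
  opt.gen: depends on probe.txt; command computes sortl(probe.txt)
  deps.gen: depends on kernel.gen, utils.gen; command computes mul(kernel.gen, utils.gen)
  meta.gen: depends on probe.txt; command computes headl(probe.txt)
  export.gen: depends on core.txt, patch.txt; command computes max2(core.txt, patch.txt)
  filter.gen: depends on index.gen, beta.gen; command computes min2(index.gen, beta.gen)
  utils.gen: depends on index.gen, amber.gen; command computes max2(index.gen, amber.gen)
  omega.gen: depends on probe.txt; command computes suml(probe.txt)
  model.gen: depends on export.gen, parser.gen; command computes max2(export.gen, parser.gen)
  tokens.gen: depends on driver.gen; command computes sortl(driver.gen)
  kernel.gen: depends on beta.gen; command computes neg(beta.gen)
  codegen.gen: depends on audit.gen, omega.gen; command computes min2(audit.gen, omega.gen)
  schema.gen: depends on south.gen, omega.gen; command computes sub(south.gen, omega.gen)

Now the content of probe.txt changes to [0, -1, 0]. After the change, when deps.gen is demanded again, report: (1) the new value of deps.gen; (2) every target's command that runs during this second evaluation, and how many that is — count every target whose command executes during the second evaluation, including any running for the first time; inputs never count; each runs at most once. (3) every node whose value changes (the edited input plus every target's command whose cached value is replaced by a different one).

Initial pass — values computed on the first demand:
  export.gen = max2(-5, 4) = 4
  east.gen = max2(4, -5) = 4
  cache.gen = min2(4, 4) = 4
  omega.gen = suml([1]) = 1
  opt.gen = sortl([1]) = [1]
  beta.gen = lenl([1]) = 1
  kernel.gen = neg(1) = -1
  pack.gen = suml([1]) = 1
  stage.gen = headl([1]) = 1
  amber.gen = max2(1, 1) = 1
  fold.gen = max2(1, 4) = 4
  trace.gen = sub(4, 4) = 0
  link.gen = max2(4, 0) = 4
  parser.gen = mul(0, 4) = 0
  model.gen = max2(4, 0) = 4
  west.gen = reverse([1]) = [1]
  render.gen = headl([1]) = 1
  south.gen = max2(4, 1) = 4
  schema.gen = sub(4, 1) = 3
  shard.gen = max2(3, 1) = 3
  index.gen = max2(4, 3) = 4
  utils.gen = max2(4, 1) = 4
  deps.gen = mul(-1, 4) = -4

Second demand — change propagation:
  omega.gen: re-runs because probe.txt [1]->[0, -1, 0]; new result -1.
  opt.gen: re-runs because probe.txt [1]->[0, -1, 0]; new result [-1, 0, 0].
  beta.gen: re-runs because opt.gen [1]->[-1, 0, 0]; new result 3.
  kernel.gen: re-runs because beta.gen 1->3; new result -3.
  pack.gen: re-runs because probe.txt [1]->[0, -1, 0]; new result -1.
  stage.gen: re-runs because probe.txt [1]->[0, -1, 0]; new result 0.
  amber.gen: re-runs because pack.gen 1->-1; stage.gen 1->0; new result 0.
  fold.gen: re-runs because amber.gen 1->0; new result 4 (unchanged).
  parser.gen: re-examined; everything it read last time is the same (trace.gen unchanged, fold.gen unchanged) — cache 0 kept, no run.
  model.gen: re-examined; everything it read last time is the same (export.gen unchanged, parser.gen unchanged) — cache 4 kept, no run.
  west.gen: re-runs because probe.txt [1]->[0, -1, 0]; new result [0, -1, 0].
  render.gen: re-runs because west.gen [1]->[0, -1, 0]; new result 0.
  south.gen: re-runs because render.gen 1->0; new result 4 (unchanged).
  schema.gen: re-runs because omega.gen 1->-1; new result 5.
  shard.gen: re-runs because schema.gen 3->5; render.gen 1->0; new result 5.
  index.gen: re-runs because shard.gen 3->5; new result 5.
  utils.gen: re-runs because index.gen 4->5; amber.gen 1->0; new result 5.
  deps.gen: re-runs because kernel.gen -1->-3; utils.gen 4->5; new result -15.

The important point: at parser.gen every value read last time is unchanged, so the dirty flag clears without a run.

deps.gen now evaluates to -15.
Run set: amber.gen, beta.gen, deps.gen, fold.gen, index.gen, kernel.gen, omega.gen, opt.gen, pack.gen, render.gen, schema.gen, shard.gen, south.gen, stage.gen, utils.gen, west.gen (16 run).
Changed values: amber.gen, beta.gen, deps.gen, index.gen, kernel.gen, omega.gen, opt.gen, pack.gen, probe.txt, render.gen, schema.gen, shard.gen, stage.gen, utils.gen, west.gen.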